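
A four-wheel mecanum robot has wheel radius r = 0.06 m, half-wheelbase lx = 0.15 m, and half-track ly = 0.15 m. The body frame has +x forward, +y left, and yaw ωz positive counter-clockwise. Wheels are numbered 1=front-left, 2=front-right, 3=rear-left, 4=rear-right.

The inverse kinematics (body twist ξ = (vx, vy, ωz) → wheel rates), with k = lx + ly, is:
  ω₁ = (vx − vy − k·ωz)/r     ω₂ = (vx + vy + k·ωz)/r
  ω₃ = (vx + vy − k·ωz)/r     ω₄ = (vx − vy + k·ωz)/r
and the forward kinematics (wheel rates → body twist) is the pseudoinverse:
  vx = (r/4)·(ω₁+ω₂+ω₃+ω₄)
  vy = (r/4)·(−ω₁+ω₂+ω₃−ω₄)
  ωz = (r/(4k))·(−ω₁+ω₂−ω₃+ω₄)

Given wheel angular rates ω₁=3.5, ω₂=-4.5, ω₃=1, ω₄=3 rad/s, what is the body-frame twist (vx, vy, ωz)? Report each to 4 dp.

k = lx + ly = 0.15 + 0.15 = 0.3000
ω₁+ω₂+ω₃+ω₄ = 3.0000  →  vx = (0.06/4)·3.0000 = 0.0450
−ω₁+ω₂+ω₃−ω₄ = -10.0000  →  vy = (0.06/4)·-10.0000 = -0.1500
−ω₁+ω₂−ω₃+ω₄ = -6.0000  →  ωz = (0.06/1.2000)·-6.0000 = -0.3000

(0.0450, -0.1500, -0.3000)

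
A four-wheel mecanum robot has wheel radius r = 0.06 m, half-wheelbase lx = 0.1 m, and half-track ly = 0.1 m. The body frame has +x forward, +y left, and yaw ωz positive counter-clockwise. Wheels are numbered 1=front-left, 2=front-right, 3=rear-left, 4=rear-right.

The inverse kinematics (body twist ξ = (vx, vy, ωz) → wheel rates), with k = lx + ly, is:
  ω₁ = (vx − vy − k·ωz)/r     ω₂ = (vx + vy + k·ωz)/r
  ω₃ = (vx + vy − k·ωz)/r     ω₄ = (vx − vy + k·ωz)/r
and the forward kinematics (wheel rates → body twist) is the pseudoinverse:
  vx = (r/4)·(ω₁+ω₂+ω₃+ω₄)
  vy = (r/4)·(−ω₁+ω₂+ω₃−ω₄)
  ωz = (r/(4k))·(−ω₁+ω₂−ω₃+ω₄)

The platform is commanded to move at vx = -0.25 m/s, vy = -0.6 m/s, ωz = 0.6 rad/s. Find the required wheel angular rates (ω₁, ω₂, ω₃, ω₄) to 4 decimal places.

(3.8333, -12.1667, -16.1667, 7.8333)

k = lx + ly = 0.1 + 0.1 = 0.2000;  k·ωz = 0.2000·0.6 = 0.1200
ω₁ (FL) = (vx − vy − k·ωz)/r = 0.2300/0.06 = 3.8333
ω₂ (FR) = (vx + vy + k·ωz)/r = -0.7300/0.06 = -12.1667
ω₃ (RL) = (vx + vy − k·ωz)/r = -0.9700/0.06 = -16.1667
ω₄ (RR) = (vx − vy + k·ωz)/r = 0.4700/0.06 = 7.8333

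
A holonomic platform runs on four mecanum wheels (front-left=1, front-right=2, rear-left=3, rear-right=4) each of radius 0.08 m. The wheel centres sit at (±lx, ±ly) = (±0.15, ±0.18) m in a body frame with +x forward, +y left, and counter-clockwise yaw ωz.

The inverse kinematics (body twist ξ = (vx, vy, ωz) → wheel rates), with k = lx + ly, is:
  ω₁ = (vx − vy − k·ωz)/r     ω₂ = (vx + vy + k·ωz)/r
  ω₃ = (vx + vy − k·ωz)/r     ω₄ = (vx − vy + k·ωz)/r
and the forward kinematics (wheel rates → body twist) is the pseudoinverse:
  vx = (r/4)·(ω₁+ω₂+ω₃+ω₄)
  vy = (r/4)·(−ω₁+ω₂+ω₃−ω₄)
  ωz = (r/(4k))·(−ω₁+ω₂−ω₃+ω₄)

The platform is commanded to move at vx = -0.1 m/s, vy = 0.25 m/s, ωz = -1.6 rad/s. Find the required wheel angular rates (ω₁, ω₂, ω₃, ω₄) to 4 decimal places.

(2.2250, -4.7250, 8.4750, -10.9750)

k = lx + ly = 0.15 + 0.18 = 0.3300;  k·ωz = 0.3300·-1.6 = -0.5280
ω₁ (FL) = (vx − vy − k·ωz)/r = 0.1780/0.08 = 2.2250
ω₂ (FR) = (vx + vy + k·ωz)/r = -0.3780/0.08 = -4.7250
ω₃ (RL) = (vx + vy − k·ωz)/r = 0.6780/0.08 = 8.4750
ω₄ (RR) = (vx − vy + k·ωz)/r = -0.8780/0.08 = -10.9750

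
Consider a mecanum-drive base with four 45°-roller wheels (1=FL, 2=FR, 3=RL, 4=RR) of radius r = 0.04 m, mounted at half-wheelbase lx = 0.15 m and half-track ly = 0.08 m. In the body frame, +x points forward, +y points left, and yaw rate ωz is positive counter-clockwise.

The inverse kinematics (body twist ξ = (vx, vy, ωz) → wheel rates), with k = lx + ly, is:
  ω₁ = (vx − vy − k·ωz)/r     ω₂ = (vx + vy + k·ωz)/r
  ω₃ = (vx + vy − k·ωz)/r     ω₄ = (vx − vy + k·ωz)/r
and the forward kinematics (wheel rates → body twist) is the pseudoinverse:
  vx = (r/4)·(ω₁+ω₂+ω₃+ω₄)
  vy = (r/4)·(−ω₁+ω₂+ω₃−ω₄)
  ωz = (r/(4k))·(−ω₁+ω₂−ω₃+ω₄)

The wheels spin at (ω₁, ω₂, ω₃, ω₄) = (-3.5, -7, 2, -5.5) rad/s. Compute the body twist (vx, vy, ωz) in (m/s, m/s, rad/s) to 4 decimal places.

k = lx + ly = 0.15 + 0.08 = 0.2300
ω₁+ω₂+ω₃+ω₄ = -14.0000  →  vx = (0.04/4)·-14.0000 = -0.1400
−ω₁+ω₂+ω₃−ω₄ = 4.0000  →  vy = (0.04/4)·4.0000 = 0.0400
−ω₁+ω₂−ω₃+ω₄ = -11.0000  →  ωz = (0.04/0.9200)·-11.0000 = -0.4783

(-0.1400, 0.0400, -0.4783)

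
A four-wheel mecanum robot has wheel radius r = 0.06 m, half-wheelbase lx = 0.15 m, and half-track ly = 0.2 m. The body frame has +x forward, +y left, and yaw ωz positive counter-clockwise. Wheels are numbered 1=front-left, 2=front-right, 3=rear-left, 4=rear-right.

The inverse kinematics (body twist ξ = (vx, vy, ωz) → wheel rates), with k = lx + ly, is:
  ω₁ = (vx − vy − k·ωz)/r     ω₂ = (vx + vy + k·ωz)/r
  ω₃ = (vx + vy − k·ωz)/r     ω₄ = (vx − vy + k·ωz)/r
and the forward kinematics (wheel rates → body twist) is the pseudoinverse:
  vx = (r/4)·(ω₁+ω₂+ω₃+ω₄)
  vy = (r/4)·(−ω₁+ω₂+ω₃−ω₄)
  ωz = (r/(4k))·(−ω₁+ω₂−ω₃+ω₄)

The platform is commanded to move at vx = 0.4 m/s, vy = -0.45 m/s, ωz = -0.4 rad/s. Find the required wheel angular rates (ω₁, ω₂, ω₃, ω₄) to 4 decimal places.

(16.5000, -3.1667, 1.5000, 11.8333)

k = lx + ly = 0.15 + 0.2 = 0.3500;  k·ωz = 0.3500·-0.4 = -0.1400
ω₁ (FL) = (vx − vy − k·ωz)/r = 0.9900/0.06 = 16.5000
ω₂ (FR) = (vx + vy + k·ωz)/r = -0.1900/0.06 = -3.1667
ω₃ (RL) = (vx + vy − k·ωz)/r = 0.0900/0.06 = 1.5000
ω₄ (RR) = (vx − vy + k·ωz)/r = 0.7100/0.06 = 11.8333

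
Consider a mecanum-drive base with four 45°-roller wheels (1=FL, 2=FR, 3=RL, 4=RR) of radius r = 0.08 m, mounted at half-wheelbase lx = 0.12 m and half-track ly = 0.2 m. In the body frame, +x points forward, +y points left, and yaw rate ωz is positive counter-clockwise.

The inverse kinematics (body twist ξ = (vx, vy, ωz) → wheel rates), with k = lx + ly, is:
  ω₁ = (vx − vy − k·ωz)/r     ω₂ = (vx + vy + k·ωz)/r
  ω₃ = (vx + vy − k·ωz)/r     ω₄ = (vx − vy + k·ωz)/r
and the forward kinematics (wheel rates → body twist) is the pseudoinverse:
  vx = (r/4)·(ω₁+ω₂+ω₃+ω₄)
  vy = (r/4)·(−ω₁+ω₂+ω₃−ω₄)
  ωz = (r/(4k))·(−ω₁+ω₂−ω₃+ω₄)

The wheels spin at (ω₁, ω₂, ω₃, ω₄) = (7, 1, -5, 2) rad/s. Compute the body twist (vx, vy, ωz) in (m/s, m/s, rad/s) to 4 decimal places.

k = lx + ly = 0.12 + 0.2 = 0.3200
ω₁+ω₂+ω₃+ω₄ = 5.0000  →  vx = (0.08/4)·5.0000 = 0.1000
−ω₁+ω₂+ω₃−ω₄ = -13.0000  →  vy = (0.08/4)·-13.0000 = -0.2600
−ω₁+ω₂−ω₃+ω₄ = 1.0000  →  ωz = (0.08/1.2800)·1.0000 = 0.0625

(0.1000, -0.2600, 0.0625)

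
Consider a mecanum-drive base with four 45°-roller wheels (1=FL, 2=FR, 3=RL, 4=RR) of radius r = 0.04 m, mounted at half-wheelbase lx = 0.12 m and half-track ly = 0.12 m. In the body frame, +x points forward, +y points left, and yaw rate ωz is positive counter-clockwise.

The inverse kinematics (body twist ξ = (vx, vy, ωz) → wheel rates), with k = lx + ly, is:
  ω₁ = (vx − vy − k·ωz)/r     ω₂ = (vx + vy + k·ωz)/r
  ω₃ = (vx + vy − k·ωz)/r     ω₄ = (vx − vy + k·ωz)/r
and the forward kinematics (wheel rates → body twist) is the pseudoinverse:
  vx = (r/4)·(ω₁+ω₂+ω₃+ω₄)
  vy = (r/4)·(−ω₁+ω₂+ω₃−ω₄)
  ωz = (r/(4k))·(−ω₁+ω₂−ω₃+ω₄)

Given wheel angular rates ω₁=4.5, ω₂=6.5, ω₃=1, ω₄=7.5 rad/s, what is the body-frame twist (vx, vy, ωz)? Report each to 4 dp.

(0.1950, -0.0450, 0.3542)

k = lx + ly = 0.12 + 0.12 = 0.2400
ω₁+ω₂+ω₃+ω₄ = 19.5000  →  vx = (0.04/4)·19.5000 = 0.1950
−ω₁+ω₂+ω₃−ω₄ = -4.5000  →  vy = (0.04/4)·-4.5000 = -0.0450
−ω₁+ω₂−ω₃+ω₄ = 8.5000  →  ωz = (0.04/0.9600)·8.5000 = 0.3542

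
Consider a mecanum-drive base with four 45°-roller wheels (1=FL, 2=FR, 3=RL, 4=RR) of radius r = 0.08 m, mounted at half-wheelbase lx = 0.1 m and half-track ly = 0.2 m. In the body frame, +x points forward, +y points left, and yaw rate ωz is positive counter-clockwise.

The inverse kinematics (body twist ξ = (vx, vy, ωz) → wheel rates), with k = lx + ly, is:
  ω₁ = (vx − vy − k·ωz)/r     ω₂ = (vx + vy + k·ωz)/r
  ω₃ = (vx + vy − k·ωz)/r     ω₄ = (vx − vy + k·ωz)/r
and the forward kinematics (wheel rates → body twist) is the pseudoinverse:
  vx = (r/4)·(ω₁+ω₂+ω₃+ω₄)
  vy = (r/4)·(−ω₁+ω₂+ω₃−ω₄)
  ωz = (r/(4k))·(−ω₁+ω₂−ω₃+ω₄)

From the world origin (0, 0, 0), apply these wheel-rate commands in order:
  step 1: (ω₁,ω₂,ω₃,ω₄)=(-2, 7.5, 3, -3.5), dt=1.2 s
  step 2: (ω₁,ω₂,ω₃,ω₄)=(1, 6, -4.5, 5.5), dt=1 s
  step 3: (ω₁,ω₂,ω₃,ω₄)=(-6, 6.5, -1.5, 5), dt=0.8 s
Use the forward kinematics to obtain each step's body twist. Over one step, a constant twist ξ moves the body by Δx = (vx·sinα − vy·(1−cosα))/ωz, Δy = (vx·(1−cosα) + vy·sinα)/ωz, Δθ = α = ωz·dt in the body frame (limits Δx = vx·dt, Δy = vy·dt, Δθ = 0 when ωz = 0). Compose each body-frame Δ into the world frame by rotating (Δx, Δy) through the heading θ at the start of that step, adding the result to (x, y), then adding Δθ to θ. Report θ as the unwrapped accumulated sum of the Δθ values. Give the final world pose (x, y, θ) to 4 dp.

(0.1497, 0.4716, 2.2533)

step 1: ξ=(vx,vy,ωz)=(0.1000, 0.3200, 0.2000), dt=1.2 → body Δ=(0.0730, 0.3947, 0.2400) → world pose (0.0730, 0.3947, 0.2400)
step 2: ξ=(vx,vy,ωz)=(0.1600, -0.1000, 1.0000), dt=1.0 → body Δ=(0.1806, -0.0106, 1.0000) → world pose (0.2509, 0.4273, 1.2400)
step 3: ξ=(vx,vy,ωz)=(0.0800, 0.1200, 1.2667), dt=0.8 → body Δ=(0.0090, 0.1101, 1.0133) → world pose (0.1497, 0.4716, 2.2533)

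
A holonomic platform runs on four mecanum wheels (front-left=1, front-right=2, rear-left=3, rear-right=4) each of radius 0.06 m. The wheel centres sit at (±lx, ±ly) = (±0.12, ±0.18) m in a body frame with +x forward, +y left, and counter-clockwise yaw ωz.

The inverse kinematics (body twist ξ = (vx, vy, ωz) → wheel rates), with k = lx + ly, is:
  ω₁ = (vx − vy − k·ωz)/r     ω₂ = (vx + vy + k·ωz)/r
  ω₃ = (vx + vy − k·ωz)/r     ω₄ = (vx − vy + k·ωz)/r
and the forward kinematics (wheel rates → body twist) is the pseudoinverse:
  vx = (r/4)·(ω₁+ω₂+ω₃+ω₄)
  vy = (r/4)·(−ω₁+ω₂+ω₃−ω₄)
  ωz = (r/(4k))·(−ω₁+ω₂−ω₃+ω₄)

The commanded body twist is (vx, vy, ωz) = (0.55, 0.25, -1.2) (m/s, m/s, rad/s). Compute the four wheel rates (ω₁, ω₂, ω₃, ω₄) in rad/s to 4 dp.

k = lx + ly = 0.12 + 0.18 = 0.3000;  k·ωz = 0.3000·-1.2 = -0.3600
ω₁ (FL) = (vx − vy − k·ωz)/r = 0.6600/0.06 = 11.0000
ω₂ (FR) = (vx + vy + k·ωz)/r = 0.4400/0.06 = 7.3333
ω₃ (RL) = (vx + vy − k·ωz)/r = 1.1600/0.06 = 19.3333
ω₄ (RR) = (vx − vy + k·ωz)/r = -0.0600/0.06 = -1.0000

(11.0000, 7.3333, 19.3333, -1.0000)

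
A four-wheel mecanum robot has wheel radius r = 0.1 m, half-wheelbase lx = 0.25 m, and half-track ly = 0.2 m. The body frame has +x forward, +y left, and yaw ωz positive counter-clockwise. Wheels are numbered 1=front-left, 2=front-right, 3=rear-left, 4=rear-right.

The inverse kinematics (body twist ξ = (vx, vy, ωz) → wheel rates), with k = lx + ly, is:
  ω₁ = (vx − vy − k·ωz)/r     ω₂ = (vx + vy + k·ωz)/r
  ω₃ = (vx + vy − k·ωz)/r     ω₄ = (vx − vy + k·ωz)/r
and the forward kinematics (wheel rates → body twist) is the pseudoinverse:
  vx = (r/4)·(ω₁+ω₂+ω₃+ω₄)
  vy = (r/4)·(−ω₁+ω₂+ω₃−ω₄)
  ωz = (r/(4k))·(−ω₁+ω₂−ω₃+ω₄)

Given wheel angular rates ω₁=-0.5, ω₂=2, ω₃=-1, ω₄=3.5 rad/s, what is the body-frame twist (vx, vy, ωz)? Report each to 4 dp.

k = lx + ly = 0.25 + 0.2 = 0.4500
ω₁+ω₂+ω₃+ω₄ = 4.0000  →  vx = (0.1/4)·4.0000 = 0.1000
−ω₁+ω₂+ω₃−ω₄ = -2.0000  →  vy = (0.1/4)·-2.0000 = -0.0500
−ω₁+ω₂−ω₃+ω₄ = 7.0000  →  ωz = (0.1/1.8000)·7.0000 = 0.3889

(0.1000, -0.0500, 0.3889)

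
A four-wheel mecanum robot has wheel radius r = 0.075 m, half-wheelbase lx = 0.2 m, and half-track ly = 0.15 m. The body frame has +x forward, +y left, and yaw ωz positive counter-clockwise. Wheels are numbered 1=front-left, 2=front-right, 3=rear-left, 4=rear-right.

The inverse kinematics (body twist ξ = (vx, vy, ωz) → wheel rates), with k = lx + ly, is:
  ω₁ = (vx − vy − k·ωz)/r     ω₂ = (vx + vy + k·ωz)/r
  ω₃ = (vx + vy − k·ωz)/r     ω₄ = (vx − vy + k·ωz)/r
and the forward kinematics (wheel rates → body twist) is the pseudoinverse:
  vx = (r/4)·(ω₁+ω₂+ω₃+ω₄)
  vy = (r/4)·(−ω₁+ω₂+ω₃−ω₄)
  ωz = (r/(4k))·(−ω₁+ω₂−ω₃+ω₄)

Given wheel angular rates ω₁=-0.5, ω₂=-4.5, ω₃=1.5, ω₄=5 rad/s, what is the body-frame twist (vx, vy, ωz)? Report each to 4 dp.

(0.0281, -0.1406, -0.0268)

k = lx + ly = 0.2 + 0.15 = 0.3500
ω₁+ω₂+ω₃+ω₄ = 1.5000  →  vx = (0.075/4)·1.5000 = 0.0281
−ω₁+ω₂+ω₃−ω₄ = -7.5000  →  vy = (0.075/4)·-7.5000 = -0.1406
−ω₁+ω₂−ω₃+ω₄ = -0.5000  →  ωz = (0.075/1.4000)·-0.5000 = -0.0268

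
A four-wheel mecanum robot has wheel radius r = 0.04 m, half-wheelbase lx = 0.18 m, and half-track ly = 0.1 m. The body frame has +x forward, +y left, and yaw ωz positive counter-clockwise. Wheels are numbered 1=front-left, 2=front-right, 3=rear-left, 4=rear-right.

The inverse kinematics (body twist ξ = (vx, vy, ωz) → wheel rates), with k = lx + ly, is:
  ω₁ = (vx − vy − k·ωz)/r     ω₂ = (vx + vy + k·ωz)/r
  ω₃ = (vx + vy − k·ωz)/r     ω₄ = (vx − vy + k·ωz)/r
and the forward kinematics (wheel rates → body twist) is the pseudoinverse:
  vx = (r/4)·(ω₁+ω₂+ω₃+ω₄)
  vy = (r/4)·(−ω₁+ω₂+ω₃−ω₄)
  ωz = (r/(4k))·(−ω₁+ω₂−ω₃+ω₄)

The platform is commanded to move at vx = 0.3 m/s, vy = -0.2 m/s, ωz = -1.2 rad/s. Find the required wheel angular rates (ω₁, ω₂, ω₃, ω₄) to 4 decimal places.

k = lx + ly = 0.18 + 0.1 = 0.2800;  k·ωz = 0.2800·-1.2 = -0.3360
ω₁ (FL) = (vx − vy − k·ωz)/r = 0.8360/0.04 = 20.9000
ω₂ (FR) = (vx + vy + k·ωz)/r = -0.2360/0.04 = -5.9000
ω₃ (RL) = (vx + vy − k·ωz)/r = 0.4360/0.04 = 10.9000
ω₄ (RR) = (vx − vy + k·ωz)/r = 0.1640/0.04 = 4.1000

(20.9000, -5.9000, 10.9000, 4.1000)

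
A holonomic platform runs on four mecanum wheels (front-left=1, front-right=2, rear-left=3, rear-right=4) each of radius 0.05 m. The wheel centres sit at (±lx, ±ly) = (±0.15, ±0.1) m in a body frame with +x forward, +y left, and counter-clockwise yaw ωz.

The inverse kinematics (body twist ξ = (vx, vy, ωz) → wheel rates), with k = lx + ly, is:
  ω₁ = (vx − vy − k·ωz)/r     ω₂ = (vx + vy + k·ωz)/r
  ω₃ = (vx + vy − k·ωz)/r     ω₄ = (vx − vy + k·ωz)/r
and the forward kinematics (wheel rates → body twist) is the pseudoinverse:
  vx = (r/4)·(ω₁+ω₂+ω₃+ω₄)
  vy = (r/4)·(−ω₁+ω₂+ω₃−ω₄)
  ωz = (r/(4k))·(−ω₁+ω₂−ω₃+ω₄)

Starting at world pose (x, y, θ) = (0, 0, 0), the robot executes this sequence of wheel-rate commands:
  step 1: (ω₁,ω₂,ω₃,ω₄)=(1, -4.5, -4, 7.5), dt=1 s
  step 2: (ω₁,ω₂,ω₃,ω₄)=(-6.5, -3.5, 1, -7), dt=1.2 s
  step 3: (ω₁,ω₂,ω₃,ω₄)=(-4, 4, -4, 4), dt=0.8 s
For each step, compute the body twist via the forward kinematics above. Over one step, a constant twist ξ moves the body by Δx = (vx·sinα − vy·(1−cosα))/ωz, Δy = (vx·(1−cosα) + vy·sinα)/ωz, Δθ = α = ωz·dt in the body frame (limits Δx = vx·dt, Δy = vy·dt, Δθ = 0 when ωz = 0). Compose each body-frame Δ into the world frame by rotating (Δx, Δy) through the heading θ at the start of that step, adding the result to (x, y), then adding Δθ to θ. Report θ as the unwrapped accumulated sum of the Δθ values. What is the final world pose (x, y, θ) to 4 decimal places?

(-0.2293, -0.0825, 0.6400)

step 1: ξ=(vx,vy,ωz)=(0.0000, -0.2125, 0.3000), dt=1.0 → body Δ=(0.0316, -0.2093, 0.3000) → world pose (0.0316, -0.2093, 0.3000)
step 2: ξ=(vx,vy,ωz)=(-0.2000, 0.1375, -0.2500), dt=1.2 → body Δ=(-0.2119, 0.1983, -0.3000) → world pose (-0.2293, -0.0825, 0.0000)
step 3: ξ=(vx,vy,ωz)=(0.0000, 0.0000, 0.8000), dt=0.8 → body Δ=(0.0000, 0.0000, 0.6400) → world pose (-0.2293, -0.0825, 0.6400)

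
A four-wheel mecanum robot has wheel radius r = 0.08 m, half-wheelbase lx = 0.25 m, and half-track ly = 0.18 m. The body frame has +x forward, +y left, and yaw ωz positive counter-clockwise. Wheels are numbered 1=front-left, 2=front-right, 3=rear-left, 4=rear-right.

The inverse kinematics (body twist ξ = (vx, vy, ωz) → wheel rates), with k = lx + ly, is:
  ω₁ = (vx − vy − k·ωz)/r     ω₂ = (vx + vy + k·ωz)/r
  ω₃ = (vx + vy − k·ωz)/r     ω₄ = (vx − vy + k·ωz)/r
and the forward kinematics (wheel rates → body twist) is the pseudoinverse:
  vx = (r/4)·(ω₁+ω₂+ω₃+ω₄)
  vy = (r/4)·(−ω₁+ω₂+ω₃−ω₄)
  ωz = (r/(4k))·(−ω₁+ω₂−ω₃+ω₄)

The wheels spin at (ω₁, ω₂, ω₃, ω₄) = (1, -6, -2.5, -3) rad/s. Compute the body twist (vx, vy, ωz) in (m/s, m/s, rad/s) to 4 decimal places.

(-0.2100, -0.1300, -0.3488)

k = lx + ly = 0.25 + 0.18 = 0.4300
ω₁+ω₂+ω₃+ω₄ = -10.5000  →  vx = (0.08/4)·-10.5000 = -0.2100
−ω₁+ω₂+ω₃−ω₄ = -6.5000  →  vy = (0.08/4)·-6.5000 = -0.1300
−ω₁+ω₂−ω₃+ω₄ = -7.5000  →  ωz = (0.08/1.7200)·-7.5000 = -0.3488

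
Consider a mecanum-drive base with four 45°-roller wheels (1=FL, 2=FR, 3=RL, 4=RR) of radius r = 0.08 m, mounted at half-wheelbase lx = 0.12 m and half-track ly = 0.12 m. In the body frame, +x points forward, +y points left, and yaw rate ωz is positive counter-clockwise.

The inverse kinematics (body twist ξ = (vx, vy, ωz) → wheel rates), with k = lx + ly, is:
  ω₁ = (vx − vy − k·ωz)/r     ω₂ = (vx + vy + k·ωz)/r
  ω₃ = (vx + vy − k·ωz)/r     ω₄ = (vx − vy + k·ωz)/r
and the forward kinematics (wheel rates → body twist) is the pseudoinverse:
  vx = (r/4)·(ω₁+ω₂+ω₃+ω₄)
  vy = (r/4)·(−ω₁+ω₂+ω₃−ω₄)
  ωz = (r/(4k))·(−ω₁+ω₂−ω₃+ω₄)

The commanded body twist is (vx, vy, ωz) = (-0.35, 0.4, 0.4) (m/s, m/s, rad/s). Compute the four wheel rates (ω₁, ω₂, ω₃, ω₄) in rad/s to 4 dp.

(-10.5750, 1.8250, -0.5750, -8.1750)

k = lx + ly = 0.12 + 0.12 = 0.2400;  k·ωz = 0.2400·0.4 = 0.0960
ω₁ (FL) = (vx − vy − k·ωz)/r = -0.8460/0.08 = -10.5750
ω₂ (FR) = (vx + vy + k·ωz)/r = 0.1460/0.08 = 1.8250
ω₃ (RL) = (vx + vy − k·ωz)/r = -0.0460/0.08 = -0.5750
ω₄ (RR) = (vx − vy + k·ωz)/r = -0.6540/0.08 = -8.1750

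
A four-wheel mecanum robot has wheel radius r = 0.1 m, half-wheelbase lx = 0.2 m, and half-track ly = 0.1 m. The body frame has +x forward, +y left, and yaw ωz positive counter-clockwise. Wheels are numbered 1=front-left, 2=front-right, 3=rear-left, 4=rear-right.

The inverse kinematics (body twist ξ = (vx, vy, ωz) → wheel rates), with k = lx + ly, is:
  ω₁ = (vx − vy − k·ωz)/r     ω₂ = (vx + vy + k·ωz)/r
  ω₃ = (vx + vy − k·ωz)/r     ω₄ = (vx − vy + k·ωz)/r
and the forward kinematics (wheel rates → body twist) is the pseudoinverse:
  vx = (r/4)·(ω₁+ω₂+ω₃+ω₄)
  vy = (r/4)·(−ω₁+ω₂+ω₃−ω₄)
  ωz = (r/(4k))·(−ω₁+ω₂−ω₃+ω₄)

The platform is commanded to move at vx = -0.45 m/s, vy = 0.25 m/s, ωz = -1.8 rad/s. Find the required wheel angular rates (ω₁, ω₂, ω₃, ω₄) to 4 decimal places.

k = lx + ly = 0.2 + 0.1 = 0.3000;  k·ωz = 0.3000·-1.8 = -0.5400
ω₁ (FL) = (vx − vy − k·ωz)/r = -0.1600/0.1 = -1.6000
ω₂ (FR) = (vx + vy + k·ωz)/r = -0.7400/0.1 = -7.4000
ω₃ (RL) = (vx + vy − k·ωz)/r = 0.3400/0.1 = 3.4000
ω₄ (RR) = (vx − vy + k·ωz)/r = -1.2400/0.1 = -12.4000

(-1.6000, -7.4000, 3.4000, -12.4000)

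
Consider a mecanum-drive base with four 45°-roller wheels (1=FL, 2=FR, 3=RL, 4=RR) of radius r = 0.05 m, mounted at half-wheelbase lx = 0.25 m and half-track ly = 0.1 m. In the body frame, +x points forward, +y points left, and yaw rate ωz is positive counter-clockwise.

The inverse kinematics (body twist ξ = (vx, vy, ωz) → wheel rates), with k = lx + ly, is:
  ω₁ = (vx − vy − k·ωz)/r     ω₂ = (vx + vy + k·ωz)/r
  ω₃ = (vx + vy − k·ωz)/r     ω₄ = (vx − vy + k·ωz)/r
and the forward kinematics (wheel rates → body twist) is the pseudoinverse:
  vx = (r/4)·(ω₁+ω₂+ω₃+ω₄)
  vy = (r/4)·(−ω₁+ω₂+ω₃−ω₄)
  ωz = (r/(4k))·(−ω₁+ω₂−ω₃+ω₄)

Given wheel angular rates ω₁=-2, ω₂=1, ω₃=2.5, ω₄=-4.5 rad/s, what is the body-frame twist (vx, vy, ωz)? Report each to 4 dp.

k = lx + ly = 0.25 + 0.1 = 0.3500
ω₁+ω₂+ω₃+ω₄ = -3.0000  →  vx = (0.05/4)·-3.0000 = -0.0375
−ω₁+ω₂+ω₃−ω₄ = 10.0000  →  vy = (0.05/4)·10.0000 = 0.1250
−ω₁+ω₂−ω₃+ω₄ = -4.0000  →  ωz = (0.05/1.4000)·-4.0000 = -0.1429

(-0.0375, 0.1250, -0.1429)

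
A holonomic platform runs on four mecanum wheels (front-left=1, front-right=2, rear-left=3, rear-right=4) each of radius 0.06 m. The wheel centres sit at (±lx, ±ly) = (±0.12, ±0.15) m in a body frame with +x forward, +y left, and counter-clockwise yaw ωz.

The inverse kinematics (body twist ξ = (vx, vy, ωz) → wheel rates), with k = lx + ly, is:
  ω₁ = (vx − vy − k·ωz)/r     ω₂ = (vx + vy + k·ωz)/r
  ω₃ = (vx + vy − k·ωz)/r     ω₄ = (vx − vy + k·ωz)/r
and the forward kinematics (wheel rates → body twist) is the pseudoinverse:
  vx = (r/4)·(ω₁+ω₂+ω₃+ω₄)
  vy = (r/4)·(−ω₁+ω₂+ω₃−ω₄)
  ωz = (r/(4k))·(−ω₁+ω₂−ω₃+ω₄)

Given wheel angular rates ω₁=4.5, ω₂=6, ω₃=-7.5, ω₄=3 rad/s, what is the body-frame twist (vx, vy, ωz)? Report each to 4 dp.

k = lx + ly = 0.12 + 0.15 = 0.2700
ω₁+ω₂+ω₃+ω₄ = 6.0000  →  vx = (0.06/4)·6.0000 = 0.0900
−ω₁+ω₂+ω₃−ω₄ = -9.0000  →  vy = (0.06/4)·-9.0000 = -0.1350
−ω₁+ω₂−ω₃+ω₄ = 12.0000  →  ωz = (0.06/1.0800)·12.0000 = 0.6667

(0.0900, -0.1350, 0.6667)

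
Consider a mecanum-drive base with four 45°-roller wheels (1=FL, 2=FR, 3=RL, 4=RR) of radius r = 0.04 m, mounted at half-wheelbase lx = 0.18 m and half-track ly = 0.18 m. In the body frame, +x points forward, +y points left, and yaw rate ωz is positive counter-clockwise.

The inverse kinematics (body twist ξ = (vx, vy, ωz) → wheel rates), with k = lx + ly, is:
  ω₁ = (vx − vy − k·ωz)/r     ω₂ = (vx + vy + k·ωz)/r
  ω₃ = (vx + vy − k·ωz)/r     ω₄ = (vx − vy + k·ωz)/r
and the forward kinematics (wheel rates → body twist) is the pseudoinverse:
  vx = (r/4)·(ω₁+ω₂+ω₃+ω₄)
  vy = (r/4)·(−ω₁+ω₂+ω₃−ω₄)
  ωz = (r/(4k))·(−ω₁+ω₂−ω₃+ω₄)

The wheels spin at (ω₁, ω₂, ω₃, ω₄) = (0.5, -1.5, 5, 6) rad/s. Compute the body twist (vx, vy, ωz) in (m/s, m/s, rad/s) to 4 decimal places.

k = lx + ly = 0.18 + 0.18 = 0.3600
ω₁+ω₂+ω₃+ω₄ = 10.0000  →  vx = (0.04/4)·10.0000 = 0.1000
−ω₁+ω₂+ω₃−ω₄ = -3.0000  →  vy = (0.04/4)·-3.0000 = -0.0300
−ω₁+ω₂−ω₃+ω₄ = -1.0000  →  ωz = (0.04/1.4400)·-1.0000 = -0.0278

(0.1000, -0.0300, -0.0278)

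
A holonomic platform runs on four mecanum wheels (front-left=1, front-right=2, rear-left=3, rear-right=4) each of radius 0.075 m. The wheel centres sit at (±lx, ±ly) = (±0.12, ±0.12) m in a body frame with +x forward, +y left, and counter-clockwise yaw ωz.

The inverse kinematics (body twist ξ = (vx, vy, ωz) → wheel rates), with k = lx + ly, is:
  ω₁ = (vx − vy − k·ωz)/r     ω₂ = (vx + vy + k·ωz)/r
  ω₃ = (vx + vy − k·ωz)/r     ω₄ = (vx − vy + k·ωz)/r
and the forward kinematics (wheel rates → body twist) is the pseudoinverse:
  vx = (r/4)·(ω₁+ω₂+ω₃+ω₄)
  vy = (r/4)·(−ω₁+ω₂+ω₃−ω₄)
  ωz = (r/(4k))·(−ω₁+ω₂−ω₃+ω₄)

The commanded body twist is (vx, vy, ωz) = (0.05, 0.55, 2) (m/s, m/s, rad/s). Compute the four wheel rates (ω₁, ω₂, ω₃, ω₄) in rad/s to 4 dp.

(-13.0667, 14.4000, 1.6000, -0.2667)

k = lx + ly = 0.12 + 0.12 = 0.2400;  k·ωz = 0.2400·2 = 0.4800
ω₁ (FL) = (vx − vy − k·ωz)/r = -0.9800/0.075 = -13.0667
ω₂ (FR) = (vx + vy + k·ωz)/r = 1.0800/0.075 = 14.4000
ω₃ (RL) = (vx + vy − k·ωz)/r = 0.1200/0.075 = 1.6000
ω₄ (RR) = (vx − vy + k·ωz)/r = -0.0200/0.075 = -0.2667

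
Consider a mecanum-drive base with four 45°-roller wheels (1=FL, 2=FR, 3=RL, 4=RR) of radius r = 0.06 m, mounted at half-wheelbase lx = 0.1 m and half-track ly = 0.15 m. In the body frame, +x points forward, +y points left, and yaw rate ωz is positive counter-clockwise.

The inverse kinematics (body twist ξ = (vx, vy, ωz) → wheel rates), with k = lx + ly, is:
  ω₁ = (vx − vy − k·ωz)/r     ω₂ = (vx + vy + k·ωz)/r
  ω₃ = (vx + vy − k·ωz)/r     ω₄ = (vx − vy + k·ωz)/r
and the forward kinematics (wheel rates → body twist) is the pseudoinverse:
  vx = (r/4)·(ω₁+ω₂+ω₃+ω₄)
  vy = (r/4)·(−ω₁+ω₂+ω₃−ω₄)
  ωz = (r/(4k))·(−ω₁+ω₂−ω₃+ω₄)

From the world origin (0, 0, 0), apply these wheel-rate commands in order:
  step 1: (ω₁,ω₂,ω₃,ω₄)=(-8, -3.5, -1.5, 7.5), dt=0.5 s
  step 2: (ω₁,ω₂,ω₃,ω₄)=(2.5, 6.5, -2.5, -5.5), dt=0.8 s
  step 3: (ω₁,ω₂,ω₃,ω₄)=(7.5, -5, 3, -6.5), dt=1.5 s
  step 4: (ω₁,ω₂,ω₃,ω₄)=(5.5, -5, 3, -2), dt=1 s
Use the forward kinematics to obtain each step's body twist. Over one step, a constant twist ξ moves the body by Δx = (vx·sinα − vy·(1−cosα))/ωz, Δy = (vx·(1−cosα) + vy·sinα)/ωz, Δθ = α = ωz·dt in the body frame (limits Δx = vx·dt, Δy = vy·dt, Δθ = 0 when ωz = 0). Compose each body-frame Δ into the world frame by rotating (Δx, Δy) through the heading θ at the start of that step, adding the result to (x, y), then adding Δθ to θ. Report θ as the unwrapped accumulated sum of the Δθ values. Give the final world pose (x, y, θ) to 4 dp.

step 1: ξ=(vx,vy,ωz)=(-0.0825, -0.0675, 0.8100), dt=0.5 → body Δ=(-0.0334, -0.0411, 0.4050) → world pose (-0.0334, -0.0411, 0.4050)
step 2: ξ=(vx,vy,ωz)=(0.0150, 0.1050, 0.0600), dt=0.8 → body Δ=(0.0100, 0.0843, 0.0480) → world pose (-0.0574, 0.0403, 0.4530)
step 3: ξ=(vx,vy,ωz)=(-0.0150, -0.0450, -1.3200), dt=1.5 → body Δ=(-0.0581, -0.0154, -1.9800) → world pose (-0.1029, 0.0010, -1.5270)
step 4: ξ=(vx,vy,ωz)=(0.0225, -0.0825, -0.9300), dt=1.0 → body Δ=(-0.0163, -0.0808, -0.9300) → world pose (-0.1844, 0.0138, -2.4570)

(-0.1844, 0.0138, -2.4570)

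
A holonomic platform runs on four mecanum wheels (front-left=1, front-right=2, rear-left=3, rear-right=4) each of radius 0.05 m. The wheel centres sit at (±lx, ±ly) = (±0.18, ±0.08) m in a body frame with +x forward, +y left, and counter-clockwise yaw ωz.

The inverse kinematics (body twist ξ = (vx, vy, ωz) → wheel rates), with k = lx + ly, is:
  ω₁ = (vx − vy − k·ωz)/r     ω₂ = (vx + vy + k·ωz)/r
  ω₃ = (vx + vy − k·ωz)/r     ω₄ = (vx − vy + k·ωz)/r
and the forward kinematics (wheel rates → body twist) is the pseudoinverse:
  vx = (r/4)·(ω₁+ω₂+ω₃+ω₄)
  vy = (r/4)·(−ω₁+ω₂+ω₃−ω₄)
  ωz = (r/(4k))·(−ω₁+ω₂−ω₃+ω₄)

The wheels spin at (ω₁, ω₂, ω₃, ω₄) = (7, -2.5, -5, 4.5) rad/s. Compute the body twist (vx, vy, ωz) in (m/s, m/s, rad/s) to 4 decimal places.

k = lx + ly = 0.18 + 0.08 = 0.2600
ω₁+ω₂+ω₃+ω₄ = 4.0000  →  vx = (0.05/4)·4.0000 = 0.0500
−ω₁+ω₂+ω₃−ω₄ = -19.0000  →  vy = (0.05/4)·-19.0000 = -0.2375
−ω₁+ω₂−ω₃+ω₄ = 0.0000  →  ωz = (0.05/1.0400)·0.0000 = 0.0000

(0.0500, -0.2375, 0.0000)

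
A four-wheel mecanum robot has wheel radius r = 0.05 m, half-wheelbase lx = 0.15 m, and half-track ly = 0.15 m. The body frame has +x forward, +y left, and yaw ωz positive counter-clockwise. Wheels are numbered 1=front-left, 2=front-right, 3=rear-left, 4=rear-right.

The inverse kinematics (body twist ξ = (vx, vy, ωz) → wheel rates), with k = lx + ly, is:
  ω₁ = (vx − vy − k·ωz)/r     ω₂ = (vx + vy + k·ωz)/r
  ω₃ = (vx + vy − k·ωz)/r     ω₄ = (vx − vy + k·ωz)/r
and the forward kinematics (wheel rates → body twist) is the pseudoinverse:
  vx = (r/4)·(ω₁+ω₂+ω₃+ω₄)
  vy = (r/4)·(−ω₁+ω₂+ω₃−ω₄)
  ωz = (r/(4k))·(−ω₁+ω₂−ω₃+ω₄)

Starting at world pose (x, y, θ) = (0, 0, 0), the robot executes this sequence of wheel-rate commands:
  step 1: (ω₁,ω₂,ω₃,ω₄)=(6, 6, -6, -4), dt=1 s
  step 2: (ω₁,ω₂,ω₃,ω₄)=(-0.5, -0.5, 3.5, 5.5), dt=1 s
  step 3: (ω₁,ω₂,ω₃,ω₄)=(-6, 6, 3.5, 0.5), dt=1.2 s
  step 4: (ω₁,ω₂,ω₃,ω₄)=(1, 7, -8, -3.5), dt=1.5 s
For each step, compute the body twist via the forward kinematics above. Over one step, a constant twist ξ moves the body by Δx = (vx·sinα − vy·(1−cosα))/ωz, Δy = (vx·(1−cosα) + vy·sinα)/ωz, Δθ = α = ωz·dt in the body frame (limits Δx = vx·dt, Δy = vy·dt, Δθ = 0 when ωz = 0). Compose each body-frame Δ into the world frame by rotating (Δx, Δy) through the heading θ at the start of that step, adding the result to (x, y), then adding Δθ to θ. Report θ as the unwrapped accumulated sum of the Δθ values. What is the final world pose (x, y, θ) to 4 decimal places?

(0.0380, 0.1566, 1.2729)

step 1: ξ=(vx,vy,ωz)=(0.0250, -0.0250, 0.0833), dt=1.0 → body Δ=(0.0260, -0.0239, 0.0833) → world pose (0.0260, -0.0239, 0.0833)
step 2: ξ=(vx,vy,ωz)=(0.1000, -0.0250, 0.0833), dt=1.0 → body Δ=(0.1009, -0.0208, 0.0833) → world pose (0.1283, -0.0363, 0.1667)
step 3: ξ=(vx,vy,ωz)=(0.0500, 0.1875, 0.3750), dt=1.2 → body Δ=(0.0082, 0.2308, 0.4500) → world pose (0.0981, 0.1927, 0.6167)
step 4: ξ=(vx,vy,ωz)=(-0.0437, 0.0188, 0.4375), dt=1.5 → body Δ=(-0.0699, 0.0054, 0.6563) → world pose (0.0380, 0.1566, 1.2729)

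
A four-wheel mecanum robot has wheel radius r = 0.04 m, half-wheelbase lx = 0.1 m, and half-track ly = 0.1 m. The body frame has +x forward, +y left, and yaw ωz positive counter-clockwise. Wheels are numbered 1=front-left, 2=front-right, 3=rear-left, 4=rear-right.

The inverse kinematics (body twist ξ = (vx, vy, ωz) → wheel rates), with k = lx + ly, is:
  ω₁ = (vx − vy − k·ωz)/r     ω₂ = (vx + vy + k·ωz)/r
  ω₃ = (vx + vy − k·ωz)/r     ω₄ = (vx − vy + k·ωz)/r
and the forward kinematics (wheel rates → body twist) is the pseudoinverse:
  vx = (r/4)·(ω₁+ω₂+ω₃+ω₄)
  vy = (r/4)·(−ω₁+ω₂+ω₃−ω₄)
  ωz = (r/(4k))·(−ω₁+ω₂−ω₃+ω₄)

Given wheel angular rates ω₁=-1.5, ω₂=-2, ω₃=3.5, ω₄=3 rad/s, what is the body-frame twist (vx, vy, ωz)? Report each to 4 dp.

k = lx + ly = 0.1 + 0.1 = 0.2000
ω₁+ω₂+ω₃+ω₄ = 3.0000  →  vx = (0.04/4)·3.0000 = 0.0300
−ω₁+ω₂+ω₃−ω₄ = 0.0000  →  vy = (0.04/4)·0.0000 = 0.0000
−ω₁+ω₂−ω₃+ω₄ = -1.0000  →  ωz = (0.04/0.8000)·-1.0000 = -0.0500

(0.0300, 0.0000, -0.0500)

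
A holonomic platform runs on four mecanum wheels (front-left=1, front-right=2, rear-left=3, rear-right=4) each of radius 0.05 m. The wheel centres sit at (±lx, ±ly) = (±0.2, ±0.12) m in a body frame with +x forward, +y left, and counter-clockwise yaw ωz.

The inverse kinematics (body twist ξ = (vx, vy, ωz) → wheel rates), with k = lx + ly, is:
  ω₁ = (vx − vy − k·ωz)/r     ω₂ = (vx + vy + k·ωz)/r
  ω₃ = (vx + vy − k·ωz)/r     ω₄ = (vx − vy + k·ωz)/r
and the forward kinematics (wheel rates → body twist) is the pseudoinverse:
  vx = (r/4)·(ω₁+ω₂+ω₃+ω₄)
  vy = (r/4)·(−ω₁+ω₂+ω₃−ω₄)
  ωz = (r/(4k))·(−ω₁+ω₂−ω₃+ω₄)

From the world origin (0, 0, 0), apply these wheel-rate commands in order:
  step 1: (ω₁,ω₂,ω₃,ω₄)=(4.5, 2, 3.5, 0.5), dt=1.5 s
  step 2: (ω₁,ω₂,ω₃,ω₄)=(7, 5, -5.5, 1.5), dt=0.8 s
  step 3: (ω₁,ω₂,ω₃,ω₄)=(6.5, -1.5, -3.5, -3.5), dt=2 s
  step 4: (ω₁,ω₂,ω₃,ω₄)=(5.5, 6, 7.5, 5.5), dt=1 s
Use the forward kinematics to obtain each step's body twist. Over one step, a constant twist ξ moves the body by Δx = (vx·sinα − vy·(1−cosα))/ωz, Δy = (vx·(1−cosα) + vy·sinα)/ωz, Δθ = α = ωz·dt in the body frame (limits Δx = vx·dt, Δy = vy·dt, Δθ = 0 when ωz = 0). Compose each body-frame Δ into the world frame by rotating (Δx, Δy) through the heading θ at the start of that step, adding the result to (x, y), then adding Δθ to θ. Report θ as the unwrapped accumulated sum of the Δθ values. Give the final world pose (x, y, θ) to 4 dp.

(0.3482, -0.4834, -0.8496)

step 1: ξ=(vx,vy,ωz)=(0.1313, 0.0063, -0.2148), dt=1.5 → body Δ=(0.1950, -0.0222, -0.3223) → world pose (0.1950, -0.0222, -0.3223)
step 2: ξ=(vx,vy,ωz)=(0.1000, -0.1125, 0.1953), dt=0.8 → body Δ=(0.0867, -0.0834, 0.1562) → world pose (0.2508, -0.1288, -0.1660)
step 3: ξ=(vx,vy,ωz)=(-0.0250, -0.1000, -0.3125), dt=2.0 → body Δ=(-0.1073, -0.1721, -0.6250) → world pose (0.1165, -0.2808, -0.7910)
step 4: ξ=(vx,vy,ωz)=(0.3063, 0.0312, -0.0586), dt=1.0 → body Δ=(0.3070, 0.0223, -0.0586) → world pose (0.3482, -0.4834, -0.8496)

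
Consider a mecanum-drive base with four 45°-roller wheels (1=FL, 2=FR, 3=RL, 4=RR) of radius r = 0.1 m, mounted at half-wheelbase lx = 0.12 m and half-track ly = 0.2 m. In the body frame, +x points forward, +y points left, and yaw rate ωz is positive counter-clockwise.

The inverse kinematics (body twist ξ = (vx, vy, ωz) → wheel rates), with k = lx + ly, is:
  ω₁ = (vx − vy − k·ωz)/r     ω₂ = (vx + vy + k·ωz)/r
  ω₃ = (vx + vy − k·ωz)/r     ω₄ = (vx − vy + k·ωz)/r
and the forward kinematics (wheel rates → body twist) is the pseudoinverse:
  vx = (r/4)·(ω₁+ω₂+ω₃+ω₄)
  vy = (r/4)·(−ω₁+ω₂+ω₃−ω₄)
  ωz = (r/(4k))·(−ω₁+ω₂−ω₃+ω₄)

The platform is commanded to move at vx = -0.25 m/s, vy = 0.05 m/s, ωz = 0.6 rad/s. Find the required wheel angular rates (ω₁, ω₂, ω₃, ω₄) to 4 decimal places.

(-4.9200, -0.0800, -3.9200, -1.0800)

k = lx + ly = 0.12 + 0.2 = 0.3200;  k·ωz = 0.3200·0.6 = 0.1920
ω₁ (FL) = (vx − vy − k·ωz)/r = -0.4920/0.1 = -4.9200
ω₂ (FR) = (vx + vy + k·ωz)/r = -0.0080/0.1 = -0.0800
ω₃ (RL) = (vx + vy − k·ωz)/r = -0.3920/0.1 = -3.9200
ω₄ (RR) = (vx − vy + k·ωz)/r = -0.1080/0.1 = -1.0800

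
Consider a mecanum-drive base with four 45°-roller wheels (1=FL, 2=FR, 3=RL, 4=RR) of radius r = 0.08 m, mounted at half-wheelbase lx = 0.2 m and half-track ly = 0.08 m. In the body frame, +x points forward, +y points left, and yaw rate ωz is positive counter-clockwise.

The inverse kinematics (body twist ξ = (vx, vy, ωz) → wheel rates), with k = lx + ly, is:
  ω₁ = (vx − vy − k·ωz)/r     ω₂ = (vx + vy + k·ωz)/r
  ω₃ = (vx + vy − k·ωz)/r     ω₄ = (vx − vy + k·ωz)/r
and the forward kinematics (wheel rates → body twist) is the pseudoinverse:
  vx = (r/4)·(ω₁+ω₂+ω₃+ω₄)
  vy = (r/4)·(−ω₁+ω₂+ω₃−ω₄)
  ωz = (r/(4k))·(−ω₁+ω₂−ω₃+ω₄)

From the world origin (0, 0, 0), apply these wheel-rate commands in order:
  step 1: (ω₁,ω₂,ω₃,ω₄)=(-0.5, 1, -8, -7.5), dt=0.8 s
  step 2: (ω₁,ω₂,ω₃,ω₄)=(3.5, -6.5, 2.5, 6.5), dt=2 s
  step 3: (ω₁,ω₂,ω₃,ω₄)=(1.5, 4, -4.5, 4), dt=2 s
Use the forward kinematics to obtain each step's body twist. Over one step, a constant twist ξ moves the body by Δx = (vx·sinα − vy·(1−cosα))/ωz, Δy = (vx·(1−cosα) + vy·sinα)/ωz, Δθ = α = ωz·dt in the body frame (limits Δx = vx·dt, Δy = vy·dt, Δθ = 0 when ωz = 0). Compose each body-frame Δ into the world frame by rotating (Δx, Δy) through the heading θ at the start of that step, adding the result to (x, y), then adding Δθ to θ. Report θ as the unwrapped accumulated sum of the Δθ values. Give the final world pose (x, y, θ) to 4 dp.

(0.0022, -0.7942, 0.8286)

step 1: ξ=(vx,vy,ωz)=(-0.3000, 0.0200, 0.1429), dt=0.8 → body Δ=(-0.2404, 0.0023, 0.1143) → world pose (-0.2404, 0.0023, 0.1143)
step 2: ξ=(vx,vy,ωz)=(0.1200, -0.2800, -0.4286), dt=2.0 → body Δ=(-0.0140, -0.5906, -0.8571) → world pose (-0.1869, -0.5861, -0.7429)
step 3: ξ=(vx,vy,ωz)=(0.1000, -0.1200, 0.7857), dt=2.0 → body Δ=(0.2801, -0.0254, 1.5714) → world pose (0.0022, -0.7942, 0.8286)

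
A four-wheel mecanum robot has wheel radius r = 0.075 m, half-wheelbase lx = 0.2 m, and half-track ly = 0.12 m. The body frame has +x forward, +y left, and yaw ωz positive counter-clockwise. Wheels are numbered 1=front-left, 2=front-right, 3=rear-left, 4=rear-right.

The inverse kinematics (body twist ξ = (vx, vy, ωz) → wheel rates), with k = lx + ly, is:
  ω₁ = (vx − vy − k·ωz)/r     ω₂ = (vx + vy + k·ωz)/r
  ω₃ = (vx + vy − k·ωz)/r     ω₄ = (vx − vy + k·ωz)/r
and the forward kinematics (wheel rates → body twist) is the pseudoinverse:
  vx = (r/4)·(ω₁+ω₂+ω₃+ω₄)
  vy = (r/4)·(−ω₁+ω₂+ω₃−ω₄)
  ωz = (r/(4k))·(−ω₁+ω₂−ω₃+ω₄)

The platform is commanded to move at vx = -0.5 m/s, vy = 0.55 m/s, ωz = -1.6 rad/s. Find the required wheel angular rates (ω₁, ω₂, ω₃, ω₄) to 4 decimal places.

(-7.1733, -6.1600, 7.4933, -20.8267)

k = lx + ly = 0.2 + 0.12 = 0.3200;  k·ωz = 0.3200·-1.6 = -0.5120
ω₁ (FL) = (vx − vy − k·ωz)/r = -0.5380/0.075 = -7.1733
ω₂ (FR) = (vx + vy + k·ωz)/r = -0.4620/0.075 = -6.1600
ω₃ (RL) = (vx + vy − k·ωz)/r = 0.5620/0.075 = 7.4933
ω₄ (RR) = (vx − vy + k·ωz)/r = -1.5620/0.075 = -20.8267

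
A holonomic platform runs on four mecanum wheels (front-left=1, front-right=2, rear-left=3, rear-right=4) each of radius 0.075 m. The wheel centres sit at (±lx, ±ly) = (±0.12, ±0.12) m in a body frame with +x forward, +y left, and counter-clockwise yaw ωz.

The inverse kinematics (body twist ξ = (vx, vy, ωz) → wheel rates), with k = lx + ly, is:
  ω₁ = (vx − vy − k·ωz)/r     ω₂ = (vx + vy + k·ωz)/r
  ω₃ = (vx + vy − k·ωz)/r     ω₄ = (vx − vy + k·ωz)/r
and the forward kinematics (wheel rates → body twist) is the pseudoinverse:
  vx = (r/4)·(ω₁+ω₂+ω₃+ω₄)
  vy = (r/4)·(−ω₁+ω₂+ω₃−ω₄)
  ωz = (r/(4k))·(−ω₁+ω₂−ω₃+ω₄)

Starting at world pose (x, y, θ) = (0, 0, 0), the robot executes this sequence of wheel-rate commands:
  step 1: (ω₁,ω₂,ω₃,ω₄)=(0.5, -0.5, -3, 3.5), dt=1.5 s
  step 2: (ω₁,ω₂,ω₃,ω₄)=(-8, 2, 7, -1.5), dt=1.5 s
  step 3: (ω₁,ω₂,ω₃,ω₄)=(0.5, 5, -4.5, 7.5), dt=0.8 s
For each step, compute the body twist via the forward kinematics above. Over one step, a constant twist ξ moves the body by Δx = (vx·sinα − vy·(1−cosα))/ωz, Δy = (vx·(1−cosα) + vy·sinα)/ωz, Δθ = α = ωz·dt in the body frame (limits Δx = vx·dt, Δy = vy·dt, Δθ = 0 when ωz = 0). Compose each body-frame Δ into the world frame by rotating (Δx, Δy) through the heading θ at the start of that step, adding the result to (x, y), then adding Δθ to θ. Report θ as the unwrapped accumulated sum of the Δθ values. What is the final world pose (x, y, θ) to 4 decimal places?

step 1: ξ=(vx,vy,ωz)=(0.0094, -0.1406, 0.4297), dt=1.5 → body Δ=(0.0788, -0.1923, 0.6445) → world pose (0.0788, -0.1923, 0.6445)
step 2: ξ=(vx,vy,ωz)=(-0.0094, 0.3469, 0.1172), dt=1.5 → body Δ=(-0.0596, 0.5164, 0.1758) → world pose (-0.2791, 0.1847, 0.8203)
step 3: ξ=(vx,vy,ωz)=(0.1594, -0.1406, 1.2891), dt=0.8 → body Δ=(0.1591, -0.0335, 1.0312) → world pose (-0.1461, 0.2783, 1.8516)

(-0.1461, 0.2783, 1.8516)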